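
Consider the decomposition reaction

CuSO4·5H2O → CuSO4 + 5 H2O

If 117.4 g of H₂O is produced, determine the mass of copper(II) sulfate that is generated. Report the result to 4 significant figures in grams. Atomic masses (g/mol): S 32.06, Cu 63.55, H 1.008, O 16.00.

208.0 g

M(H2O) = 2(1.008) + 16.00 = 18.016 g/mol.
M(CuSO4) = 63.55 + 32.06 + 4(16.00) = 159.61 g/mol.
n(H2O) = 117.40 g / 18.016 g/mol = 6.5164 mol.
From the equation the H2O:CuSO4 mole ratio is 5:1, so n(CuSO4) = 6.5164 × 1/5 = 1.3033 mol.
Mass of CuSO4 = 1.3033 mol × 159.61 g/mol = 208.02 g.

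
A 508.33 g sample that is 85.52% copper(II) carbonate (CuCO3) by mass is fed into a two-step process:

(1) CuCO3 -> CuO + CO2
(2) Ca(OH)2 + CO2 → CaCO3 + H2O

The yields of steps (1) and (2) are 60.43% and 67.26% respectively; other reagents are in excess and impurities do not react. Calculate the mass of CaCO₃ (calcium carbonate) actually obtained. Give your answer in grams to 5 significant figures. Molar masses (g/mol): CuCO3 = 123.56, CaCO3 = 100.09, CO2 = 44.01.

Pure CuCO3 = 508.33 × 0.8552 = 434.724 g.
n(CuCO3) = 434.724 / 123.56 = 3.51832 mol.
Step 1 (CuCO3:CO2 = 1:1): theoretical n(CO2) = 3.51832 mol; at 60.43% yield, n(CO2) = 2.12612 mol.
Step 2 (CO2:CaCO3 = 1:1): theoretical n(CaCO3) = 2.12612 mol, so theoretical mass = 2.12612 × 100.09 = 212.804 g.
At 67.26% yield, actual mass of CaCO3 = 212.804 × 0.6726 = 143.132 g.

143.13 g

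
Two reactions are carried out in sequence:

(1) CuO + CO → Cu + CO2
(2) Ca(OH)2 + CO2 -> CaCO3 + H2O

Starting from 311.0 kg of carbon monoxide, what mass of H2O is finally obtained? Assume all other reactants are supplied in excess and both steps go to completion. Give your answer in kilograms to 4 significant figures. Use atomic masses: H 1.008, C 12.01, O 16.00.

M(CO) = 12.01 + 16.00 = 28.01 g/mol.
M(H2O) = 2(1.008) + 16.00 = 18.016 g/mol.
311.0 kg = 311000 g.
n(CO) = 311000 / 28.01 = 11103 mol.
Step 1 gives a 1:1 ratio of CO to CO2, so n(CO2) = 11103 mol.
In step 2 the CO2:H2O ratio is 1:1, so n(H2O) = 11103 mol.
Mass of H2O = 11103 × 18.016 = 200030 g = 200.0 kg.

200.0 kg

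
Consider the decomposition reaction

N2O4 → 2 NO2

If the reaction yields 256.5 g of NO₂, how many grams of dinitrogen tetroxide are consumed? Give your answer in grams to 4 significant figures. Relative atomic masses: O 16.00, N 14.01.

M(NO2) = 14.01 + 2(16.00) = 46.01 g/mol.
M(N2O4) = 2(14.01) + 4(16.00) = 92.02 g/mol.
n(NO2) = 256.50 g / 46.01 g/mol = 5.5749 mol.
From the equation the NO2:N2O4 mole ratio is 2:1, so n(N2O4) = 5.5749 × 1/2 = 2.7874 mol.
Mass of N2O4 = 2.7874 mol × 92.02 g/mol = 256.50 g.

256.5 g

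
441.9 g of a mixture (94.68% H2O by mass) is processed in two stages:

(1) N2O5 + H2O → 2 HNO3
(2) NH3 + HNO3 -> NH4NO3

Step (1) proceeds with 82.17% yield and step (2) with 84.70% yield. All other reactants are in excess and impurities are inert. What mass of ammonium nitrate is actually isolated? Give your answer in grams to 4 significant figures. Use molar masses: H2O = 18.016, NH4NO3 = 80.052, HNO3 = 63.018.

2588 g

Pure H2O = 441.9 × 0.9468 = 418.39 g.
n(H2O) = 418.39 / 18.016 = 23.223 mol.
Step 1 (H2O:HNO3 = 1:2): theoretical n(HNO3) = 46.447 mol; at 82.17% yield, n(HNO3) = 38.165 mol.
Step 2 (HNO3:NH4NO3 = 1:1): theoretical n(NH4NO3) = 38.165 mol, so theoretical mass = 38.165 × 80.052 = 3055.2 g.
At 84.70% yield, actual mass of NH4NO3 = 3055.2 × 0.8470 = 2587.8 g.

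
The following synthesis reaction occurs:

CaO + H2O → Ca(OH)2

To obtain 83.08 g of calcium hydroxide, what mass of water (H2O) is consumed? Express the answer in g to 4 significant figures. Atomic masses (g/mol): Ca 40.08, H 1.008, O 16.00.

M(Ca(OH)2) = 40.08 + 2(16.00) + 2(1.008) = 74.096 g/mol.
M(H2O) = 2(1.008) + 16.00 = 18.016 g/mol.
n(Ca(OH)2) = 83.080 g / 74.096 g/mol = 1.1212 mol.
From the equation the Ca(OH)2:H2O mole ratio is 1:1, so n(H2O) = 1.1212 × 1/1 = 1.1212 mol.
Mass of H2O = 1.1212 mol × 18.016 g/mol = 20.200 g.

20.20 g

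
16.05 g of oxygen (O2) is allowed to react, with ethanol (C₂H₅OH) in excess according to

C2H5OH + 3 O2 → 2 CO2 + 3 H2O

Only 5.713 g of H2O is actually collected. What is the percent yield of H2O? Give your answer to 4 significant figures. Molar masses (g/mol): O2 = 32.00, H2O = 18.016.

n(O2) = 16.050 g / 32.00 g/mol = 0.50156 mol.
From the equation the O2:H2O mole ratio is 3:3, so n(H2O) = 0.50156 × 3/3 = 0.50156 mol.
Mass of H2O = 0.50156 mol × 18.016 g/mol = 9.0361 g.
This is the theoretical yield. Percent yield = 5.713 g / 9.0361 g × 100% = 63.224%.

63.22 %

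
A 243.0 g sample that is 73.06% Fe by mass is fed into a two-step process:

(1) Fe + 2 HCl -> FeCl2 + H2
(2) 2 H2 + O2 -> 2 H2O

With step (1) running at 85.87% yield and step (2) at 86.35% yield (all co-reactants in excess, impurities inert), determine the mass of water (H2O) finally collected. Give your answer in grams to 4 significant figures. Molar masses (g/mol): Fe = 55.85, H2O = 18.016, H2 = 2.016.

42.46 g

Pure Fe = 243.0 × 0.7306 = 177.54 g.
n(Fe) = 177.54 / 55.85 = 3.1788 mol.
Step 1 (Fe:H2 = 1:1): theoretical n(H2) = 3.1788 mol; at 85.87% yield, n(H2) = 2.7296 mol.
Step 2 (H2:H2O = 2:2): theoretical n(H2O) = 2.7296 mol, so theoretical mass = 2.7296 × 18.016 = 49.177 g.
At 86.35% yield, actual mass of H2O = 49.177 × 0.8635 = 42.464 g.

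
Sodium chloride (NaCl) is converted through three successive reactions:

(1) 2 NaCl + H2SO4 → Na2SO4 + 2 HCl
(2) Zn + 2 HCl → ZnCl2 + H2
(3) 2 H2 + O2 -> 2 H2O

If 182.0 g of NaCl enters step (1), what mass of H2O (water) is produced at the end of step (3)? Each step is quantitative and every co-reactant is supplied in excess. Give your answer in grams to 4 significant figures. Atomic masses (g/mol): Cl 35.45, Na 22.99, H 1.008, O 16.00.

28.05 g

M(NaCl) = 22.99 + 35.45 = 58.44 g/mol.
M(H2O) = 2(1.008) + 16.00 = 18.016 g/mol.
n(NaCl) = 182.0 / 58.44 = 3.1143 mol.
Reaction (1): NaCl→HCl ratio 2:2 ⇒ n(HCl) = 3.1143 mol.
Reaction (2): HCl→H2 ratio 2:1 ⇒ n(H2) = 1.5572 mol.
Reaction (3): H2→H2O ratio 2:2 ⇒ n(H2O) = 1.5572 mol.
Mass of H2O = 1.5572 × 18.016 = 28.054 g.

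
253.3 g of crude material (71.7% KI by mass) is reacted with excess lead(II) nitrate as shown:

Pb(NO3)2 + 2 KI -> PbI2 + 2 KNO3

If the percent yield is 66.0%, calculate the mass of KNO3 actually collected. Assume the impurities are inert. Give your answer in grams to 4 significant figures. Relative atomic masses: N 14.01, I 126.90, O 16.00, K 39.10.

Pure KI available = 253.3 g × 0.717 = 181.62 g.
M(KI) = 39.10 + 126.90 = 166.00 g/mol.
M(KNO3) = 39.10 + 14.01 + 3(16.00) = 101.11 g/mol.
n(KI) = 181.62 g / 166.00 g/mol = 1.0941 mol.
From the equation the KI:KNO3 mole ratio is 2:2, so n(KNO3) = 1.0941 × 2/2 = 1.0941 mol.
Mass of KNO3 = 1.0941 mol × 101.11 g/mol = 110.62 g.
Actual mass collected = 110.62 g × 0.660 = 73.010 g.

73.01 g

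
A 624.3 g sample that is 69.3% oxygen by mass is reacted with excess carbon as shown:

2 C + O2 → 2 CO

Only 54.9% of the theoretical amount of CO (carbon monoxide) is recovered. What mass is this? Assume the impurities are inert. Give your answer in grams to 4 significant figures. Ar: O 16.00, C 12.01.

Pure O2 available = 624.3 g × 0.693 = 432.64 g.
M(O2) = 2(16.00) = 32.00 g/mol.
M(CO) = 12.01 + 16.00 = 28.01 g/mol.
n(O2) = 432.64 g / 32.00 g/mol = 13.520 mol.
From the equation the O2:CO mole ratio is 1:2, so n(CO) = 13.520 × 2/1 = 27.040 mol.
Mass of CO = 27.040 mol × 28.01 g/mol = 757.39 g.
Actual mass collected = 757.39 g × 0.549 = 415.81 g.

415.8 g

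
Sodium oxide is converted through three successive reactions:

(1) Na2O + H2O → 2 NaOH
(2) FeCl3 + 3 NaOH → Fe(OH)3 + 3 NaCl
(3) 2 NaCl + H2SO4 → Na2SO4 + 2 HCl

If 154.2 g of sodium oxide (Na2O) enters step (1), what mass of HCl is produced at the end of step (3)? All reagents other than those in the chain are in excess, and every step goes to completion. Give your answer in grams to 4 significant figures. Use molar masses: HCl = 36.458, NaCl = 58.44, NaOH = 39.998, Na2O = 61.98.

181.4 g

n(Na2O) = 154.2 / 61.98 = 2.4879 mol.
Reaction (1): Na2O→NaOH ratio 1:2 ⇒ n(NaOH) = 4.9758 mol.
Reaction (2): NaOH→NaCl ratio 3:3 ⇒ n(NaCl) = 4.9758 mol.
Reaction (3): NaCl→HCl ratio 2:2 ⇒ n(HCl) = 4.9758 mol.
Mass of HCl = 4.9758 × 36.458 = 181.41 g.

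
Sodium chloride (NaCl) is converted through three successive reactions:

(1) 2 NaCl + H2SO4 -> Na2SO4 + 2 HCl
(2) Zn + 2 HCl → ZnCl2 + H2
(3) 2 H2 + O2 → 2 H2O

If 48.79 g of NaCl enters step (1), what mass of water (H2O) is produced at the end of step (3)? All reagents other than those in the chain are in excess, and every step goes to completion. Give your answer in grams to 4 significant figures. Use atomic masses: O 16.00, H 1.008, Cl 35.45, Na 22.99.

M(NaCl) = 22.99 + 35.45 = 58.44 g/mol.
M(H2O) = 2(1.008) + 16.00 = 18.016 g/mol.
n(NaCl) = 48.79 / 58.44 = 0.83487 mol.
Reaction (1): NaCl→HCl ratio 2:2 ⇒ n(HCl) = 0.83487 mol.
Reaction (2): HCl→H2 ratio 2:1 ⇒ n(H2) = 0.41744 mol.
Reaction (3): H2→H2O ratio 2:2 ⇒ n(H2O) = 0.41744 mol.
Mass of H2O = 0.41744 × 18.016 = 7.5205 g.

7.521 g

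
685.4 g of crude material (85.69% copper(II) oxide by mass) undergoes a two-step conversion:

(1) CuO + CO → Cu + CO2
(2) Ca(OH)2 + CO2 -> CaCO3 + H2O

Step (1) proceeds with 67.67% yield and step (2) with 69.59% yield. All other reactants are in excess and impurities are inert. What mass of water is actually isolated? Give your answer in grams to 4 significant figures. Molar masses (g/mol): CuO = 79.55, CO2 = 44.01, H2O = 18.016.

Pure CuO = 685.4 × 0.8569 = 587.32 g.
n(CuO) = 587.32 / 79.55 = 7.3830 mol.
Step 1 (CuO:CO2 = 1:1): theoretical n(CO2) = 7.3830 mol; at 67.67% yield, n(CO2) = 4.9961 mol.
Step 2 (CO2:H2O = 1:1): theoretical n(H2O) = 4.9961 mol, so theoretical mass = 4.9961 × 18.016 = 90.010 g.
At 69.59% yield, actual mass of H2O = 90.010 × 0.6959 = 62.638 g.

62.64 g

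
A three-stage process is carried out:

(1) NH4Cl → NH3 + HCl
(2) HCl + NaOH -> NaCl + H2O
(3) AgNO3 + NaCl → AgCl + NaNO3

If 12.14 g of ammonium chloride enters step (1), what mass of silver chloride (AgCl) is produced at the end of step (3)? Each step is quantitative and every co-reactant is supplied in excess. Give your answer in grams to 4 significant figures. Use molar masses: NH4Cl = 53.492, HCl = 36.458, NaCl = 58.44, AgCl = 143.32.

n(NH4Cl) = 12.14 / 53.492 = 0.22695 mol.
Reaction (1): NH4Cl→HCl ratio 1:1 ⇒ n(HCl) = 0.22695 mol.
Reaction (2): HCl→NaCl ratio 1:1 ⇒ n(NaCl) = 0.22695 mol.
Reaction (3): NaCl→AgCl ratio 1:1 ⇒ n(AgCl) = 0.22695 mol.
Mass of AgCl = 0.22695 × 143.32 = 32.526 g.

32.53 g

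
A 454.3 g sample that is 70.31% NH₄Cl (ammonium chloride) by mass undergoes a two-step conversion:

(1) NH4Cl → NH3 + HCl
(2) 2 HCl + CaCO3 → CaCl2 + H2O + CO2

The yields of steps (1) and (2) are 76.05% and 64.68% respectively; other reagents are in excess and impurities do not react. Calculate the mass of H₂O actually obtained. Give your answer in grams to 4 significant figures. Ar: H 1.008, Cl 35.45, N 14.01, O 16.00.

Pure NH4Cl = 454.3 × 0.7031 = 319.42 g.
M(NH4Cl) = 14.01 + 4(1.008) + 35.45 = 53.492 g/mol.
M(H2O) = 2(1.008) + 16.00 = 18.016 g/mol.
n(NH4Cl) = 319.42 / 53.492 = 5.9713 mol.
Step 1 (NH4Cl:HCl = 1:1): theoretical n(HCl) = 5.9713 mol; at 76.05% yield, n(HCl) = 4.5412 mol.
Step 2 (HCl:H2O = 2:1): theoretical n(H2O) = 2.2706 mol, so theoretical mass = 2.2706 × 18.016 = 40.907 g.
At 64.68% yield, actual mass of H2O = 40.907 × 0.6468 = 26.459 g.

26.46 g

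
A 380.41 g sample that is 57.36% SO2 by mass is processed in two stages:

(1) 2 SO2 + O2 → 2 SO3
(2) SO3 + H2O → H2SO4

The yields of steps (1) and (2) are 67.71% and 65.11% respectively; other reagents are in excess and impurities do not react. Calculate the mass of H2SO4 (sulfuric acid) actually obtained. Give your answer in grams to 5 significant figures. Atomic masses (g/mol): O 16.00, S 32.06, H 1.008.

Pure SO2 = 380.41 × 0.5736 = 218.203 g.
M(SO2) = 32.06 + 2(16.00) = 64.06 g/mol.
M(H2SO4) = 2(1.008) + 32.06 + 4(16.00) = 98.076 g/mol.
n(SO2) = 218.203 / 64.06 = 3.40623 mol.
Step 1 (SO2:SO3 = 2:2): theoretical n(SO3) = 3.40623 mol; at 67.71% yield, n(SO3) = 2.30636 mol.
Step 2 (SO3:H2SO4 = 1:1): theoretical n(H2SO4) = 2.30636 mol, so theoretical mass = 2.30636 × 98.076 = 226.198 g.
At 65.11% yield, actual mass of H2SO4 = 226.198 × 0.6511 = 147.278 g.

147.28 g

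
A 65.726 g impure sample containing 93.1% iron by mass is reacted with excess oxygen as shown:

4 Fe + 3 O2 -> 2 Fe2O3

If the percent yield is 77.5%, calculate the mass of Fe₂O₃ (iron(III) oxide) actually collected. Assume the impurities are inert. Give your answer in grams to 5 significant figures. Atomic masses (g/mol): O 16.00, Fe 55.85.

67.802 g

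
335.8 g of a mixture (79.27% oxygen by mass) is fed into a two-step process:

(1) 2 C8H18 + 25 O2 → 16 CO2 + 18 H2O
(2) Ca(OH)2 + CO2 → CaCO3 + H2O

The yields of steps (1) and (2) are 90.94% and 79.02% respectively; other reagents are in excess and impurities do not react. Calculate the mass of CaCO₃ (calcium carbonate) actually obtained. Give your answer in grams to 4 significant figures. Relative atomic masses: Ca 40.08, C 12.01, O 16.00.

Pure O2 = 335.8 × 0.7927 = 266.19 g.
M(O2) = 2(16.00) = 32.00 g/mol.
M(CaCO3) = 40.08 + 12.01 + 3(16.00) = 100.09 g/mol.
n(O2) = 266.19 / 32.00 = 8.3184 mol.
Step 1 (O2:CO2 = 25:16): theoretical n(CO2) = 5.3238 mol; at 90.94% yield, n(CO2) = 4.8414 mol.
Step 2 (CO2:CaCO3 = 1:1): theoretical n(CaCO3) = 4.8414 mol, so theoretical mass = 4.8414 × 100.09 = 484.58 g.
At 79.02% yield, actual mass of CaCO3 = 484.58 × 0.7902 = 382.91 g.

382.9 g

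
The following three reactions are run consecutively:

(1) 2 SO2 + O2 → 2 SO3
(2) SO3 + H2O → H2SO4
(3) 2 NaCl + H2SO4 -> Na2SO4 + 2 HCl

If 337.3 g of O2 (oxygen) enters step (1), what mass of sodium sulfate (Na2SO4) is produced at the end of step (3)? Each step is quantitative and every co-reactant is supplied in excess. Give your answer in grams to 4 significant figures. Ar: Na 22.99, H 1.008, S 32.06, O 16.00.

M(O2) = 2(16.00) = 32.00 g/mol.
M(Na2SO4) = 2(22.99) + 32.06 + 4(16.00) = 142.04 g/mol.
n(O2) = 337.3 / 32.00 = 10.541 mol.
Reaction (1): O2→SO3 ratio 1:2 ⇒ n(SO3) = 21.081 mol.
Reaction (2): SO3→H2SO4 ratio 1:1 ⇒ n(H2SO4) = 21.081 mol.
Reaction (3): H2SO4→Na2SO4 ratio 1:1 ⇒ n(Na2SO4) = 21.081 mol.
Mass of Na2SO4 = 21.081 × 142.04 = 2994.4 g.

2994 g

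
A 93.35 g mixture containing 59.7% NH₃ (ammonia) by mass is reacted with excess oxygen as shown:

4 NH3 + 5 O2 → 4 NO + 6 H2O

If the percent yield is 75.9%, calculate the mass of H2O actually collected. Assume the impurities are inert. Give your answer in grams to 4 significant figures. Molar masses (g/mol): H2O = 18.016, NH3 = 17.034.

Pure NH3 available = 93.35 g × 0.597 = 55.730 g.
n(NH3) = 55.730 g / 17.034 g/mol = 3.2717 mol.
From the equation the NH3:H2O mole ratio is 4:6, so n(H2O) = 3.2717 × 6/4 = 4.9075 mol.
Mass of H2O = 4.9075 mol × 18.016 g/mol = 88.414 g.
Actual mass collected = 88.414 g × 0.759 = 67.106 g.

67.11 g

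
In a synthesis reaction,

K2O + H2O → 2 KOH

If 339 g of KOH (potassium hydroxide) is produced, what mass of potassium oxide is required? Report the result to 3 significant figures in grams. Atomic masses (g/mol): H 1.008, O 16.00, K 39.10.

285 g

M(KOH) = 39.10 + 16.00 + 1.008 = 56.108 g/mol.
M(K2O) = 2(39.10) + 16.00 = 94.20 g/mol.
n(KOH) = 339.0 g / 56.108 g/mol = 6.042 mol.
From the equation the KOH:K2O mole ratio is 2:1, so n(K2O) = 6.042 × 1/2 = 3.021 mol.
Mass of K2O = 3.021 mol × 94.20 g/mol = 284.6 g.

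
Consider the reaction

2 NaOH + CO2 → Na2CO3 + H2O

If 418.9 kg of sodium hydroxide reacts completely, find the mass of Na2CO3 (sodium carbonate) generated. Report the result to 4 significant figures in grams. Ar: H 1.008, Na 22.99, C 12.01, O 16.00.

M(NaOH) = 22.99 + 16.00 + 1.008 = 39.998 g/mol.
M(Na2CO3) = 2(22.99) + 12.01 + 3(16.00) = 105.99 g/mol.
Convert: 418.9 kg = 418900 g.
n(NaOH) = 418900 g / 39.998 g/mol = 10473 mol.
From the equation the NaOH:Na2CO3 mole ratio is 2:1, so n(Na2CO3) = 10473 × 1/2 = 5236.5 mol.
Mass of Na2CO3 = 5236.5 mol × 105.99 g/mol = 555020 g.

555000 g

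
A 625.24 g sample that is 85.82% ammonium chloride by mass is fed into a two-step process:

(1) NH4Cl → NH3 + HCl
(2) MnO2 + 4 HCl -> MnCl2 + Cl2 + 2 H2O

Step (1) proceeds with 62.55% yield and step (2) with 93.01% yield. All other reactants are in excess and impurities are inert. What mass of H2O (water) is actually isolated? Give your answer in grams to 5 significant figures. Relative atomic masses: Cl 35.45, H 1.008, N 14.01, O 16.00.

52.569 g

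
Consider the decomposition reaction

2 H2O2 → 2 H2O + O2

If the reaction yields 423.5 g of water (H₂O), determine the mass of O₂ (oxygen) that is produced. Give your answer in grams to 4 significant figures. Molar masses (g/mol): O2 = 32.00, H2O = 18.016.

376.1 g

n(H2O) = 423.50 g / 18.016 g/mol = 23.507 mol.
From the equation the H2O:O2 mole ratio is 2:1, so n(O2) = 23.507 × 1/2 = 11.753 mol.
Mass of O2 = 11.753 mol × 32.00 g/mol = 376.11 g.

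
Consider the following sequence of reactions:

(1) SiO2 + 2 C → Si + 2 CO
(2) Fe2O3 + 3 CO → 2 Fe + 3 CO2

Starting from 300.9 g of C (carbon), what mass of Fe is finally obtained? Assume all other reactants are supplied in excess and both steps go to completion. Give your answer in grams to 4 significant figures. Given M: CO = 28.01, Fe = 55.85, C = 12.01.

n(C) = 300.90 / 12.01 = 25.054 mol.
Step 1 gives a 2:2 ratio of C to CO, so n(CO) = 25.054 mol.
In step 2 the CO:Fe ratio is 3:2, so n(Fe) = 16.703 mol.
Mass of Fe = 16.703 × 55.85 = 932.85 g.

932.8 g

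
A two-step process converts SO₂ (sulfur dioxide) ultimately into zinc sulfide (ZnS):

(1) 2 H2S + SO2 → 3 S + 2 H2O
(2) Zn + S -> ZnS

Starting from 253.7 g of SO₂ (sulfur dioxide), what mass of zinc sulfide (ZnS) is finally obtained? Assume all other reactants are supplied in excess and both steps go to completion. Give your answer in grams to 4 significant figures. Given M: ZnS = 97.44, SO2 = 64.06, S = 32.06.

1158 g

n(SO2) = 253.70 / 64.06 = 3.9603 mol.
Step 1 gives a 1:3 ratio of SO2 to S, so n(S) = 11.881 mol.
In step 2 the S:ZnS ratio is 1:1, so n(ZnS) = 11.881 mol.
Mass of ZnS = 11.881 × 97.44 = 1157.7 g.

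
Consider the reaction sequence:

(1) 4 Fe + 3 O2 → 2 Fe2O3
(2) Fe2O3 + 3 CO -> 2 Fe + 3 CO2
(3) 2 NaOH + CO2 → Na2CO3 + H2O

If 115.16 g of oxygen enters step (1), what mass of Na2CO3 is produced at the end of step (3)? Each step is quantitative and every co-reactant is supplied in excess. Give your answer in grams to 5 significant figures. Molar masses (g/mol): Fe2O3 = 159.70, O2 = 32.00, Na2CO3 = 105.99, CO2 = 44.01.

n(O2) = 115.16 / 32.00 = 3.59875 mol.
Reaction (1): O2→Fe2O3 ratio 3:2 ⇒ n(Fe2O3) = 2.39917 mol.
Reaction (2): Fe2O3→CO2 ratio 1:3 ⇒ n(CO2) = 7.19750 mol.
Reaction (3): CO2→Na2CO3 ratio 1:1 ⇒ n(Na2CO3) = 7.19750 mol.
Mass of Na2CO3 = 7.19750 × 105.99 = 762.863 g.

762.86 g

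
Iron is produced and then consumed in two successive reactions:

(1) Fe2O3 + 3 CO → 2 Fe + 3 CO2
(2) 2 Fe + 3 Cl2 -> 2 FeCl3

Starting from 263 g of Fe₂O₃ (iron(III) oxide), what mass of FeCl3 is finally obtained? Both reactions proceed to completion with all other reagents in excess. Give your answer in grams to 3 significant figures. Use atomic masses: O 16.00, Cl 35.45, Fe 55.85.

M(Fe2O3) = 2(55.85) + 3(16.00) = 159.70 g/mol.
M(FeCl3) = 55.85 + 3(35.45) = 162.20 g/mol.
n(Fe2O3) = 263.0 / 159.70 = 1.647 mol.
Step 1 gives a 1:2 ratio of Fe2O3 to Fe, so n(Fe) = 3.294 mol.
In step 2 the Fe:FeCl3 ratio is 2:2, so n(FeCl3) = 3.294 mol.
Mass of FeCl3 = 3.294 × 162.20 = 534.2 g.

534 g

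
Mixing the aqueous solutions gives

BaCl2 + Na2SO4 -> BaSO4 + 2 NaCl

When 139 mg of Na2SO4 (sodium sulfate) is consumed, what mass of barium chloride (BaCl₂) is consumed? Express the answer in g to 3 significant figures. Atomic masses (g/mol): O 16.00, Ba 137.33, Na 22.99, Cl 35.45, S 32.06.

0.204 g

M(Na2SO4) = 2(22.99) + 32.06 + 4(16.00) = 142.04 g/mol.
M(BaCl2) = 137.33 + 2(35.45) = 208.23 g/mol.
Convert: 139 mg = 0.1390 g.
n(Na2SO4) = 0.1390 g / 142.04 g/mol = 0.0009786 mol.
From the equation the Na2SO4:BaCl2 mole ratio is 1:1, so n(BaCl2) = 0.0009786 × 1/1 = 0.0009786 mol.
Mass of BaCl2 = 0.0009786 mol × 208.23 g/mol = 0.2038 g.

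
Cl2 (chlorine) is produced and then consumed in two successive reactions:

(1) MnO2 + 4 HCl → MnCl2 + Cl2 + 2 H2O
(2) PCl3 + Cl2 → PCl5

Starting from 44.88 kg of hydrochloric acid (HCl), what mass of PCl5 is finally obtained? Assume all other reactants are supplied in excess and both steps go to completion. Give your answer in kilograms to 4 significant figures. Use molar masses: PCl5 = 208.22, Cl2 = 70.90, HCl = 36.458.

44.88 kg = 44880 g.
n(HCl) = 44880 / 36.458 = 1231.0 mol.
Step 1 gives a 4:1 ratio of HCl to Cl2, so n(Cl2) = 307.75 mol.
In step 2 the Cl2:PCl5 ratio is 1:1, so n(PCl5) = 307.75 mol.
Mass of PCl5 = 307.75 × 208.22 = 64080 g = 64.08 kg.

64.08 kg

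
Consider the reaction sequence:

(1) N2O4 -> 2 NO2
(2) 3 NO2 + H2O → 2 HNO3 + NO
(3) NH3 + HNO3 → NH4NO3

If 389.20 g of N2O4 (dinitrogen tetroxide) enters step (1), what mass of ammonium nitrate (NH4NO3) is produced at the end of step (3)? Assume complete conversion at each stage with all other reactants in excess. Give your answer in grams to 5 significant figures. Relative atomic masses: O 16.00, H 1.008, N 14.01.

M(N2O4) = 2(14.01) + 4(16.00) = 92.02 g/mol.
M(NH4NO3) = 2(14.01) + 4(1.008) + 3(16.00) = 80.052 g/mol.
n(N2O4) = 389.20 / 92.02 = 4.22952 mol.
Reaction (1): N2O4→NO2 ratio 1:2 ⇒ n(NO2) = 8.45903 mol.
Reaction (2): NO2→HNO3 ratio 3:2 ⇒ n(HNO3) = 5.63935 mol.
Reaction (3): HNO3→NH4NO3 ratio 1:1 ⇒ n(NH4NO3) = 5.63935 mol.
Mass of NH4NO3 = 5.63935 × 80.052 = 451.442 g.

451.44 g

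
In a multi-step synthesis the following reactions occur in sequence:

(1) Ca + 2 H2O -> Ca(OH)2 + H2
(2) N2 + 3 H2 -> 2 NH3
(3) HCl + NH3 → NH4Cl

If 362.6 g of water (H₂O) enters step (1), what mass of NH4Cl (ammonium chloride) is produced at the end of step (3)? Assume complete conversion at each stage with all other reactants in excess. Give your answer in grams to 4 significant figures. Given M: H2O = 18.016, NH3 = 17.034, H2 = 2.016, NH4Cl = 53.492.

n(H2O) = 362.6 / 18.016 = 20.127 mol.
Reaction (1): H2O→H2 ratio 2:1 ⇒ n(H2) = 10.063 mol.
Reaction (2): H2→NH3 ratio 3:2 ⇒ n(NH3) = 6.7089 mol.
Reaction (3): NH3→NH4Cl ratio 1:1 ⇒ n(NH4Cl) = 6.7089 mol.
Mass of NH4Cl = 6.7089 × 53.492 = 358.87 g.

358.9 g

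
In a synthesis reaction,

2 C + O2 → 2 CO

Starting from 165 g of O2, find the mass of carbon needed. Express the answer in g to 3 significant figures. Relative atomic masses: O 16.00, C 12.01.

M(O2) = 2(16.00) = 32.00 g/mol.
M(C) = 12.01 g/mol.
n(O2) = 165.0 g / 32.00 g/mol = 5.156 mol.
From the equation the O2:C mole ratio is 1:2, so n(C) = 5.156 × 2/1 = 10.31 mol.
Mass of C = 10.31 mol × 12.01 g/mol = 123.9 g.

124 g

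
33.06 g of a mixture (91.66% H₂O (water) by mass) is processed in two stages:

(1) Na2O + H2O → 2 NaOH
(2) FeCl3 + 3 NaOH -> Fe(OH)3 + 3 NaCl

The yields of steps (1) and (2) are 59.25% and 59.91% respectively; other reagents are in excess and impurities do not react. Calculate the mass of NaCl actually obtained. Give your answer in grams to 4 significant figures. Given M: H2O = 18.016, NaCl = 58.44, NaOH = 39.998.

Pure H2O = 33.06 × 0.9166 = 30.303 g.
n(H2O) = 30.303 / 18.016 = 1.6820 mol.
Step 1 (H2O:NaOH = 1:2): theoretical n(NaOH) = 3.3640 mol; at 59.25% yield, n(NaOH) = 1.9932 mol.
Step 2 (NaOH:NaCl = 3:3): theoretical n(NaCl) = 1.9932 mol, so theoretical mass = 1.9932 × 58.44 = 116.48 g.
At 59.91% yield, actual mass of NaCl = 116.48 × 0.5991 = 69.783 g.

69.78 g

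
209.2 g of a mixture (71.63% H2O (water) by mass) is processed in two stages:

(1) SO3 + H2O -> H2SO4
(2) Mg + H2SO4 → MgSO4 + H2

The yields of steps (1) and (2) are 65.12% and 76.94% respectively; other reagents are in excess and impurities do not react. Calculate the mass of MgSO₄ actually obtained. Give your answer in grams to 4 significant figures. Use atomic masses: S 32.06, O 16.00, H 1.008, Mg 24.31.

501.6 g

Pure H2O = 209.2 × 0.7163 = 149.85 g.
M(H2O) = 2(1.008) + 16.00 = 18.016 g/mol.
M(MgSO4) = 24.31 + 32.06 + 4(16.00) = 120.37 g/mol.
n(H2O) = 149.85 / 18.016 = 8.3176 mol.
Step 1 (H2O:H2SO4 = 1:1): theoretical n(H2SO4) = 8.3176 mol; at 65.12% yield, n(H2SO4) = 5.4164 mol.
Step 2 (H2SO4:MgSO4 = 1:1): theoretical n(MgSO4) = 5.4164 mol, so theoretical mass = 5.4164 × 120.37 = 651.97 g.
At 76.94% yield, actual mass of MgSO4 = 651.97 × 0.7694 = 501.63 g.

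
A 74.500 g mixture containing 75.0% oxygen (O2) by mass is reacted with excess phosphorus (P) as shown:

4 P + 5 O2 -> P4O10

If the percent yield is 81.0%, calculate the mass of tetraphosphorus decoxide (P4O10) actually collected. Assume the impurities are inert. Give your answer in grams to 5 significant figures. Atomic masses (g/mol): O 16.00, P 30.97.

Pure O2 available = 74.500 g × 0.750 = 55.8750 g.
M(O2) = 2(16.00) = 32.00 g/mol.
M(P4O10) = 4(30.97) + 10(16.00) = 283.88 g/mol.
n(O2) = 55.8750 g / 32.00 g/mol = 1.74609 mol.
From the equation the O2:P4O10 mole ratio is 5:1, so n(P4O10) = 1.74609 × 1/5 = 0.349219 mol.
Mass of P4O10 = 0.349219 mol × 283.88 g/mol = 99.1362 g.
Actual mass collected = 99.1362 g × 0.810 = 80.3003 g.

80.300 g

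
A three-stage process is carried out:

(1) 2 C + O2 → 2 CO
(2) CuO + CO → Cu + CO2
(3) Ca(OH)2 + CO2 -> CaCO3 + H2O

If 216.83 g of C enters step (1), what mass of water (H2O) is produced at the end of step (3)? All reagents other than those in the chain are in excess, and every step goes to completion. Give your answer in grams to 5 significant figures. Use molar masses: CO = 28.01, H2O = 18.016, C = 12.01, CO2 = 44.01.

n(C) = 216.83 / 12.01 = 18.0541 mol.
Reaction (1): C→CO ratio 2:2 ⇒ n(CO) = 18.0541 mol.
Reaction (2): CO→CO2 ratio 1:1 ⇒ n(CO2) = 18.0541 mol.
Reaction (3): CO2→H2O ratio 1:1 ⇒ n(H2O) = 18.0541 mol.
Mass of H2O = 18.0541 × 18.016 = 325.263 g.

325.26 g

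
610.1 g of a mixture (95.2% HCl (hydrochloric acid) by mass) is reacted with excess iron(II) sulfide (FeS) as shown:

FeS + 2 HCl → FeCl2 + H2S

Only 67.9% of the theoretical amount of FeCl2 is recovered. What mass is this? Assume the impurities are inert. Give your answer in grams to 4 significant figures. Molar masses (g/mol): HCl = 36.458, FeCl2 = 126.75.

685.5 g

Pure HCl available = 610.1 g × 0.952 = 580.82 g.
n(HCl) = 580.82 g / 36.458 g/mol = 15.931 mol.
From the equation the HCl:FeCl2 mole ratio is 2:1, so n(FeCl2) = 15.931 × 1/2 = 7.9655 mol.
Mass of FeCl2 = 7.9655 mol × 126.75 g/mol = 1009.6 g.
Actual mass collected = 1009.6 g × 0.679 = 685.54 g.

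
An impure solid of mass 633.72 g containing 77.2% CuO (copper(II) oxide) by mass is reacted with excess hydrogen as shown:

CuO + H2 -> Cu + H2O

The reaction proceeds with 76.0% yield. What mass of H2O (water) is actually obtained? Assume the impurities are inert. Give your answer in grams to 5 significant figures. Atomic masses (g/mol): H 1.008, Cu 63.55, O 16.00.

Pure CuO available = 633.72 g × 0.772 = 489.232 g.
M(CuO) = 63.55 + 16.00 = 79.55 g/mol.
M(H2O) = 2(1.008) + 16.00 = 18.016 g/mol.
n(CuO) = 489.232 g / 79.55 g/mol = 6.14999 mol.
From the equation the CuO:H2O mole ratio is 1:1, so n(H2O) = 6.14999 × 1/1 = 6.14999 mol.
Mass of H2O = 6.14999 mol × 18.016 g/mol = 110.798 g.
Actual mass collected = 110.798 g × 0.760 = 84.2067 g.

84.207 g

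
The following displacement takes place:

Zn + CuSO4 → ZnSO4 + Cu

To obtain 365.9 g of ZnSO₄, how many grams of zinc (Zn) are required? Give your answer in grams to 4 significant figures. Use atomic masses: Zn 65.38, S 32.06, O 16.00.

148.2 g

M(ZnSO4) = 65.38 + 32.06 + 4(16.00) = 161.44 g/mol.
M(Zn) = 65.38 g/mol.
n(ZnSO4) = 365.90 g / 161.44 g/mol = 2.2665 mol.
From the equation the ZnSO4:Zn mole ratio is 1:1, so n(Zn) = 2.2665 × 1/1 = 2.2665 mol.
Mass of Zn = 2.2665 mol × 65.38 g/mol = 148.18 g.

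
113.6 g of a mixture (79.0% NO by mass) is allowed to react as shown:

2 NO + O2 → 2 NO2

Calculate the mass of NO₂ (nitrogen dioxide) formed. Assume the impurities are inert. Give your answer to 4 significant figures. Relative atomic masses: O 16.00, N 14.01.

137.6 g

Mass of pure NO = 113.6 g × 0.790 = 89.744 g.
M(NO) = 14.01 + 16.00 = 30.01 g/mol.
M(NO2) = 14.01 + 2(16.00) = 46.01 g/mol.
n(NO) = 89.744 g / 30.01 g/mol = 2.9905 mol.
From the equation the NO:NO2 mole ratio is 2:2, so n(NO2) = 2.9905 × 2/2 = 2.9905 mol.
Mass of NO2 = 2.9905 mol × 46.01 g/mol = 137.59 g.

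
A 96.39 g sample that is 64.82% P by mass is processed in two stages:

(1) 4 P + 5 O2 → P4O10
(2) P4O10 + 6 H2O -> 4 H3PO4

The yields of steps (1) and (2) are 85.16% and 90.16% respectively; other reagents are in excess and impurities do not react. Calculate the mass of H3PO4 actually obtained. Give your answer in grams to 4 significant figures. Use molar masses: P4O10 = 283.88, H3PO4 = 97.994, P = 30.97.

151.8 g

Pure P = 96.39 × 0.6482 = 62.480 g.
n(P) = 62.480 / 30.97 = 2.0174 mol.
Step 1 (P:P4O10 = 4:1): theoretical n(P4O10) = 0.50436 mol; at 85.16% yield, n(P4O10) = 0.42951 mol.
Step 2 (P4O10:H3PO4 = 1:4): theoretical n(H3PO4) = 1.7180 mol, so theoretical mass = 1.7180 × 97.994 = 168.36 g.
At 90.16% yield, actual mass of H3PO4 = 168.36 × 0.9016 = 151.79 g.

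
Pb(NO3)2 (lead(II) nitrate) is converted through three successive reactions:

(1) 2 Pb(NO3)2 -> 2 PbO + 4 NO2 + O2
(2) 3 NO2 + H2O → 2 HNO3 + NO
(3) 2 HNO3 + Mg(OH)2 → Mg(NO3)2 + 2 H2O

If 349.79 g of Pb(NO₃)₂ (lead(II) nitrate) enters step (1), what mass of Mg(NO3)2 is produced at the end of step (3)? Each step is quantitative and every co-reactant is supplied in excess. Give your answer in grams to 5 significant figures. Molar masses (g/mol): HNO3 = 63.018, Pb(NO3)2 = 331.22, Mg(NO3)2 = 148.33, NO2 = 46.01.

104.43 g

n(Pb(NO3)2) = 349.79 / 331.22 = 1.05607 mol.
Reaction (1): Pb(NO3)2→NO2 ratio 2:4 ⇒ n(NO2) = 2.11213 mol.
Reaction (2): NO2→HNO3 ratio 3:2 ⇒ n(HNO3) = 1.40809 mol.
Reaction (3): HNO3→Mg(NO3)2 ratio 2:1 ⇒ n(Mg(NO3)2) = 0.704044 mol.
Mass of Mg(NO3)2 = 0.704044 × 148.33 = 104.431 g.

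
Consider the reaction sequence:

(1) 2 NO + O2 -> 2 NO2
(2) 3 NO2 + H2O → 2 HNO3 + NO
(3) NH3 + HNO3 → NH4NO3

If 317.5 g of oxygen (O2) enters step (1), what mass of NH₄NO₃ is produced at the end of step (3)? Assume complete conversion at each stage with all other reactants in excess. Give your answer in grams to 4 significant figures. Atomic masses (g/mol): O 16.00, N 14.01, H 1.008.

M(O2) = 2(16.00) = 32.00 g/mol.
M(NH4NO3) = 2(14.01) + 4(1.008) + 3(16.00) = 80.052 g/mol.
n(O2) = 317.5 / 32.00 = 9.9219 mol.
Reaction (1): O2→NO2 ratio 1:2 ⇒ n(NO2) = 19.844 mol.
Reaction (2): NO2→HNO3 ratio 3:2 ⇒ n(HNO3) = 13.229 mol.
Reaction (3): HNO3→NH4NO3 ratio 1:1 ⇒ n(NH4NO3) = 13.229 mol.
Mass of NH4NO3 = 13.229 × 80.052 = 1059.0 g.

1059 g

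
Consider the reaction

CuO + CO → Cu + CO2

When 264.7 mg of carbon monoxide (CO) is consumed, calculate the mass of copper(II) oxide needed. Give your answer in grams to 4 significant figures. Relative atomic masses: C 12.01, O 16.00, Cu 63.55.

M(CO) = 12.01 + 16.00 = 28.01 g/mol.
M(CuO) = 63.55 + 16.00 = 79.55 g/mol.
Convert: 264.7 mg = 0.26470 g.
n(CO) = 0.26470 g / 28.01 g/mol = 0.0094502 mol.
From the equation the CO:CuO mole ratio is 1:1, so n(CuO) = 0.0094502 × 1/1 = 0.0094502 mol.
Mass of CuO = 0.0094502 mol × 79.55 g/mol = 0.75176 g.

0.7518 g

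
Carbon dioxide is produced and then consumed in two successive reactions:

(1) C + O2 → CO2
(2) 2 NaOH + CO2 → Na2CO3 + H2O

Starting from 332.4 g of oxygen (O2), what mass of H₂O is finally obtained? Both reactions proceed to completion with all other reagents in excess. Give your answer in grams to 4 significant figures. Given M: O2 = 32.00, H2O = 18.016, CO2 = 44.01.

187.1 g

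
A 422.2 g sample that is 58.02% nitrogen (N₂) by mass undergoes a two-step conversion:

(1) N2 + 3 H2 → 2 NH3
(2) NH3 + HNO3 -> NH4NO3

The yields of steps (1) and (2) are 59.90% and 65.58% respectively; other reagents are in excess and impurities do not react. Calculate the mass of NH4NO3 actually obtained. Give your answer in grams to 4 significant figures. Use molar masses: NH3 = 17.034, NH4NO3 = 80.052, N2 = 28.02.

549.8 g

Pure N2 = 422.2 × 0.5802 = 244.96 g.
n(N2) = 244.96 / 28.02 = 8.7423 mol.
Step 1 (N2:NH3 = 1:2): theoretical n(NH3) = 17.485 mol; at 59.90% yield, n(NH3) = 10.473 mol.
Step 2 (NH3:NH4NO3 = 1:1): theoretical n(NH4NO3) = 10.473 mol, so theoretical mass = 10.473 × 80.052 = 838.41 g.
At 65.58% yield, actual mass of NH4NO3 = 838.41 × 0.6558 = 549.83 g.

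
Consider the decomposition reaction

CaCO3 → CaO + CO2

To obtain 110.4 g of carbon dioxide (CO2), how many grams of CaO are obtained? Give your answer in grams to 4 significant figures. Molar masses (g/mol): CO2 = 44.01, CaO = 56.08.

n(CO2) = 110.40 g / 44.01 g/mol = 2.5085 mol.
From the equation the CO2:CaO mole ratio is 1:1, so n(CaO) = 2.5085 × 1/1 = 2.5085 mol.
Mass of CaO = 2.5085 mol × 56.08 g/mol = 140.68 g.

140.7 g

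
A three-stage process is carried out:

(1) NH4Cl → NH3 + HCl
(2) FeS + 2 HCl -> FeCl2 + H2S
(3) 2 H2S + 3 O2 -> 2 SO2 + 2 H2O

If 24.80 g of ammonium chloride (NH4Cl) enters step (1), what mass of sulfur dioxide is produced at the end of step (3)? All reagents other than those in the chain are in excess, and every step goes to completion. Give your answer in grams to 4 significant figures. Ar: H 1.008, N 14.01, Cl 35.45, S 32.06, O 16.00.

M(NH4Cl) = 14.01 + 4(1.008) + 35.45 = 53.492 g/mol.
M(SO2) = 32.06 + 2(16.00) = 64.06 g/mol.
n(NH4Cl) = 24.80 / 53.492 = 0.46362 mol.
Reaction (1): NH4Cl→HCl ratio 1:1 ⇒ n(HCl) = 0.46362 mol.
Reaction (2): HCl→H2S ratio 2:1 ⇒ n(H2S) = 0.23181 mol.
Reaction (3): H2S→SO2 ratio 2:2 ⇒ n(SO2) = 0.23181 mol.
Mass of SO2 = 0.23181 × 64.06 = 14.850 g.

14.85 g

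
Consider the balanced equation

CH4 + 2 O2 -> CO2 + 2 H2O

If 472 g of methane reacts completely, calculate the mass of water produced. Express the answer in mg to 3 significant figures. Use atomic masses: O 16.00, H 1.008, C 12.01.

1060000 mg

M(CH4) = 12.01 + 4(1.008) = 16.042 g/mol.
M(H2O) = 2(1.008) + 16.00 = 18.016 g/mol.
n(CH4) = 472.0 g / 16.042 g/mol = 29.42 mol.
From the equation the CH4:H2O mole ratio is 1:2, so n(H2O) = 29.42 × 2/1 = 58.85 mol.
Mass of H2O = 58.85 mol × 18.016 g/mol = 1060 g.
Converting to mg: 1060 g = 1060000 mg.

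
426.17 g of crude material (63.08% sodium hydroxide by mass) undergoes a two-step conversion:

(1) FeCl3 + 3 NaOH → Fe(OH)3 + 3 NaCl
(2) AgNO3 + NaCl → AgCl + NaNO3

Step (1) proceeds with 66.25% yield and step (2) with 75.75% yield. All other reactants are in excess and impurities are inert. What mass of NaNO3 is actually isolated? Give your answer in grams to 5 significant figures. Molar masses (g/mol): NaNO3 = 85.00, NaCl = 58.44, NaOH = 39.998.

286.70 g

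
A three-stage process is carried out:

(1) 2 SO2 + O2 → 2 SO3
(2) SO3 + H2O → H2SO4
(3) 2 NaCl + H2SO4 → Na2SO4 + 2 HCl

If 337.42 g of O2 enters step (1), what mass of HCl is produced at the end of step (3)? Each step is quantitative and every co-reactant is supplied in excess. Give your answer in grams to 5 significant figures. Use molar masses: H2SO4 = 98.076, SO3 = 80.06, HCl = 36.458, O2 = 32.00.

1537.7 g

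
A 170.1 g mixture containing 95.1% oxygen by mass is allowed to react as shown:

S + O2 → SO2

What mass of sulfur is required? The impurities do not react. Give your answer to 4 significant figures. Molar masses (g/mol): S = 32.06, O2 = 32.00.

Mass of pure O2 = 170.1 g × 0.951 = 161.77 g.
n(O2) = 161.77 g / 32.00 g/mol = 5.0552 mol.
From the equation the O2:S mole ratio is 1:1, so n(S) = 5.0552 × 1/1 = 5.0552 mol.
Mass of S = 5.0552 mol × 32.06 g/mol = 162.07 g.

162.1 g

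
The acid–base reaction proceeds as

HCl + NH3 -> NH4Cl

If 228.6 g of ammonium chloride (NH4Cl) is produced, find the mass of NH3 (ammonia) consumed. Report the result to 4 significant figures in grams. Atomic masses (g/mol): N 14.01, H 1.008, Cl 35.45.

M(NH4Cl) = 14.01 + 4(1.008) + 35.45 = 53.492 g/mol.
M(NH3) = 14.01 + 3(1.008) = 17.034 g/mol.
n(NH4Cl) = 228.60 g / 53.492 g/mol = 4.2735 mol.
From the equation the NH4Cl:NH3 mole ratio is 1:1, so n(NH3) = 4.2735 × 1/1 = 4.2735 mol.
Mass of NH3 = 4.2735 mol × 17.034 g/mol = 72.795 g.

72.80 g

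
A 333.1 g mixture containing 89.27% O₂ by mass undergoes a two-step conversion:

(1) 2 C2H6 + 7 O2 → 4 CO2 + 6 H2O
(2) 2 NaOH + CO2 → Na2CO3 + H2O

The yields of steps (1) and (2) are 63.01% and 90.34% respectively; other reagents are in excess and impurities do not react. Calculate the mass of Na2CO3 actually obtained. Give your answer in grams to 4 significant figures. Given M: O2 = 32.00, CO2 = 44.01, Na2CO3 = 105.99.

320.4 g

Pure O2 = 333.1 × 0.8927 = 297.36 g.
n(O2) = 297.36 / 32.00 = 9.2924 mol.
Step 1 (O2:CO2 = 7:4): theoretical n(CO2) = 5.3100 mol; at 63.01% yield, n(CO2) = 3.3458 mol.
Step 2 (CO2:Na2CO3 = 1:1): theoretical n(Na2CO3) = 3.3458 mol, so theoretical mass = 3.3458 × 105.99 = 354.62 g.
At 90.34% yield, actual mass of Na2CO3 = 354.62 × 0.9034 = 320.37 g.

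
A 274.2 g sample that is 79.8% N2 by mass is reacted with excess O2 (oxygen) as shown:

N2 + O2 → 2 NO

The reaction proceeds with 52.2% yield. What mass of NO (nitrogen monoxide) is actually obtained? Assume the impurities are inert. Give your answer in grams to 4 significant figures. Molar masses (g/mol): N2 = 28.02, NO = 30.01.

244.7 g

Pure N2 available = 274.2 g × 0.798 = 218.81 g.
n(N2) = 218.81 g / 28.02 g/mol = 7.8091 mol.
From the equation the N2:NO mole ratio is 1:2, so n(NO) = 7.8091 × 2/1 = 15.618 mol.
Mass of NO = 15.618 mol × 30.01 g/mol = 468.70 g.
Actual mass collected = 468.70 g × 0.522 = 244.66 g.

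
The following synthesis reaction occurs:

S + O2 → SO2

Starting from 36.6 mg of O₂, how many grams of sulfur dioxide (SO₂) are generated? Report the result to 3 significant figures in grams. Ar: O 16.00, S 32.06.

M(O2) = 2(16.00) = 32.00 g/mol.
M(SO2) = 32.06 + 2(16.00) = 64.06 g/mol.
Convert: 36.6 mg = 0.03660 g.
n(O2) = 0.03660 g / 32.00 g/mol = 0.001144 mol.
From the equation the O2:SO2 mole ratio is 1:1, so n(SO2) = 0.001144 × 1/1 = 0.001144 mol.
Mass of SO2 = 0.001144 mol × 64.06 g/mol = 0.07327 g.

0.0733 g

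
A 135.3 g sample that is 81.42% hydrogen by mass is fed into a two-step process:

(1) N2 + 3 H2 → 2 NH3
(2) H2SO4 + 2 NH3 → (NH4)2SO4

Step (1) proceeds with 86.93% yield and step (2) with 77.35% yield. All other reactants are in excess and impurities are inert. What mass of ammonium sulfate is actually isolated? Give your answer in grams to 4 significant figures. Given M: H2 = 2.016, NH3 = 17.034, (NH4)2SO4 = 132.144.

1618 g

Pure H2 = 135.3 × 0.8142 = 110.16 g.
n(H2) = 110.16 / 2.016 = 54.643 mol.
Step 1 (H2:NH3 = 3:2): theoretical n(NH3) = 36.429 mol; at 86.93% yield, n(NH3) = 31.668 mol.
Step 2 (NH3:(NH4)2SO4 = 2:1): theoretical n((NH4)2SO4) = 15.834 mol, so theoretical mass = 15.834 × 132.144 = 2092.3 g.
At 77.35% yield, actual mass of (NH4)2SO4 = 2092.3 × 0.7735 = 1618.4 g.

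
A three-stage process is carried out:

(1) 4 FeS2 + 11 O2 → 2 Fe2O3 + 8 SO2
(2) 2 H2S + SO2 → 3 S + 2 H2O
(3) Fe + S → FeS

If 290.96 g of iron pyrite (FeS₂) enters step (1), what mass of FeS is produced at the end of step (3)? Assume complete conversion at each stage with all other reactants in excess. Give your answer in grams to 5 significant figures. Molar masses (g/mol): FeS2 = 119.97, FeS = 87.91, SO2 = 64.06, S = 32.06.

1279.2 g

n(FeS2) = 290.96 / 119.97 = 2.42527 mol.
Reaction (1): FeS2→SO2 ratio 4:8 ⇒ n(SO2) = 4.85055 mol.
Reaction (2): SO2→S ratio 1:3 ⇒ n(S) = 14.5516 mol.
Reaction (3): S→FeS ratio 1:1 ⇒ n(FeS) = 14.5516 mol.
Mass of FeS = 14.5516 × 87.91 = 1279.23 g.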